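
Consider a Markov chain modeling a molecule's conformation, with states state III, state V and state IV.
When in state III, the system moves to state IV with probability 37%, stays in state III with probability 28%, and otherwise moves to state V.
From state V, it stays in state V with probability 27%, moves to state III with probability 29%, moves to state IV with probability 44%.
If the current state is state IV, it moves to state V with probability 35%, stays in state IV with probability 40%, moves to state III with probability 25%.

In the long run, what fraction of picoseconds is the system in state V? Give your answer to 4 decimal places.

0.3241

Let the stationary distribution be π with π = πP and π_1 + π_2 + π_3 = 1.
π_1 = 0.28·π_1 + 0.29·π_2 + 0.25·π_3
π_2 = 0.35·π_1 + 0.27·π_2 + 0.35·π_3
Solving with the normalization constraint gives π = (0.2711, 0.3241, 0.4048).
So the stationary probability of state V is 0.3241.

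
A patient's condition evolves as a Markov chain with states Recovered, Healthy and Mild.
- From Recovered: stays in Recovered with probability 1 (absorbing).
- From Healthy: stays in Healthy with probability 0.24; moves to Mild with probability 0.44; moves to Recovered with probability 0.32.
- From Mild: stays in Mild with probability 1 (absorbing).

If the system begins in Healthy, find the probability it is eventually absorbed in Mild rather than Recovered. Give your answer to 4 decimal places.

0.5789

Let h(s) be the probability of absorption at Mild starting from transient state s. Then h(Mild) = 1 and h(Recovered) = 0. By first-step analysis:
h(Healthy) = 0.32·0 + 0.24·h(Healthy) + 0.44·1
Solving: h(Healthy) = 0.5789.
Starting from Healthy, the probability is 0.5789.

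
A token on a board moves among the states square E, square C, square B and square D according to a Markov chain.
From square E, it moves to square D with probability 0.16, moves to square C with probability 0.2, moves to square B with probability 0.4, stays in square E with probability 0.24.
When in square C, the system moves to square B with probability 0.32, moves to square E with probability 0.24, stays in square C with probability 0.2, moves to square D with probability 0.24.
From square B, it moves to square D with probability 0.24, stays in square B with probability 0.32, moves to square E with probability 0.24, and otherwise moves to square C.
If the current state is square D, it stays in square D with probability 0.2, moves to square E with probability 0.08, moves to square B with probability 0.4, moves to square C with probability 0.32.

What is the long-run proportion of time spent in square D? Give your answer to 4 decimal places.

Let the stationary distribution be π with π = πP and π_1 + π_2 + π_3 + π_4 = 1.
π_1 = 0.24·π_1 + 0.24·π_2 + 0.24·π_3 + 0.08·π_4
π_2 = 0.2·π_1 + 0.2·π_2 + 0.2·π_3 + 0.32·π_4
π_3 = 0.4·π_1 + 0.32·π_2 + 0.32·π_3 + 0.4·π_4
Solving with the normalization constraint gives π = (0.2056, 0.2258, 0.3536, 0.2150).
So the stationary probability of square D is 0.2150.

0.2150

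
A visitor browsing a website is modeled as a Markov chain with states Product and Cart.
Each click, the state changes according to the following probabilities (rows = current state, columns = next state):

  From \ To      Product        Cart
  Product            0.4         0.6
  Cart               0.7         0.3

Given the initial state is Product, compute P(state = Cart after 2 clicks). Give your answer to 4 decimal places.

Sum over the intermediate state after 1 click:
P = P(Product→Product)·P(Product→Cart) + P(Product→Cart)·P(Cart→Cart)
  = 0.4×0.6 + 0.6×0.3
  = 0.2400 + 0.1800 = 0.4200

0.4200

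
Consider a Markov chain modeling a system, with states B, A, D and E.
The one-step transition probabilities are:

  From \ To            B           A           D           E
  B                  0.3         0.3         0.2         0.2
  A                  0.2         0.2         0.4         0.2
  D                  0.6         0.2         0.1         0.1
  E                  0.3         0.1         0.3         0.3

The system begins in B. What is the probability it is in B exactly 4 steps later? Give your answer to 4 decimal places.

Propagate the distribution vector 4 steps from B.
After 0 steps: (1.0000, 0.0000, 0.0000, 0.0000)
After 1 step: (0.3000, 0.3000, 0.2000, 0.2000)
After 2 steps: (0.3300, 0.2100, 0.2600, 0.2000)
After 3 steps: (0.3570, 0.2130, 0.2360, 0.1940)
After 4 steps: (0.3495, 0.2163, 0.2384, 0.1958)
P(in B after 4 steps) = 0.3495

0.3495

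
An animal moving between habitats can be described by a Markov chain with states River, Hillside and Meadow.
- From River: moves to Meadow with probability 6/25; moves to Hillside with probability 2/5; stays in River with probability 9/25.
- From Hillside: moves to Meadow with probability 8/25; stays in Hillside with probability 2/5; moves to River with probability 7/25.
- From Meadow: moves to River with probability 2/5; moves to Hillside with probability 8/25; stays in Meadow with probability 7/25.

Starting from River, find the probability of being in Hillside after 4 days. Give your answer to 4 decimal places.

Propagate the distribution vector 4 days from River.
After 0 days: (1.0000, 0.0000, 0.0000)
After 1 day: (0.3600, 0.4000, 0.2400)
After 2 days: (0.3376, 0.3808, 0.2816)
After 3 days: (0.3408, 0.3775, 0.2817)
After 4 days: (0.3411, 0.3775, 0.2815)
P(in Hillside after 4 days) = 0.3775

0.3775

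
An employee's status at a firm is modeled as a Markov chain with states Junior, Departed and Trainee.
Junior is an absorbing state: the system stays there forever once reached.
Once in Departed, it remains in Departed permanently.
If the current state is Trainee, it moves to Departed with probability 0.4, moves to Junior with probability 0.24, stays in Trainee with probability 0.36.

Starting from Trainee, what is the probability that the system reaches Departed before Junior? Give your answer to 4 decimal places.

0.6250

Let h(s) be the probability of absorption at Departed starting from transient state s. Then h(Departed) = 1 and h(Junior) = 0. By first-step analysis:
h(Trainee) = 0.24·0 + 0.4·1 + 0.36·h(Trainee)
Solving: h(Trainee) = 0.6250.
Starting from Trainee, the probability is 0.6250.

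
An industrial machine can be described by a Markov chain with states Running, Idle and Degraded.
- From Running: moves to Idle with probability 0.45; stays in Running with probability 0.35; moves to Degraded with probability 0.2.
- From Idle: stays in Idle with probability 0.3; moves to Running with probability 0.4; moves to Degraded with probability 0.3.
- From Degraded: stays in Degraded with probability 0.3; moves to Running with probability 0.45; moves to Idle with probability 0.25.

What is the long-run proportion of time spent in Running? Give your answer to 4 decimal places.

Let the stationary distribution be π with π = πP and π_1 + π_2 + π_3 = 1.
π_1 = 0.35·π_1 + 0.4·π_2 + 0.45·π_3
π_2 = 0.45·π_1 + 0.3·π_2 + 0.25·π_3
Solving with the normalization constraint gives π = (0.3934, 0.3460, 0.2607).
So the stationary probability of Running is 0.3934.

0.3934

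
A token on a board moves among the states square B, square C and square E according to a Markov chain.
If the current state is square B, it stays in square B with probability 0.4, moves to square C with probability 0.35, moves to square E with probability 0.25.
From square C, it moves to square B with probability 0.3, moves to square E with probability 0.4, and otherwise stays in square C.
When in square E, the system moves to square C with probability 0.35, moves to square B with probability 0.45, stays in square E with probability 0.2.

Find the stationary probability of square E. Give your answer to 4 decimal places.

Let the stationary distribution be π with π = πP and π_1 + π_2 + π_3 = 1.
π_1 = 0.4·π_1 + 0.3·π_2 + 0.45·π_3
π_2 = 0.35·π_1 + 0.3·π_2 + 0.35·π_3
Solving with the normalization constraint gives π = (0.3810, 0.3333, 0.2857).
So the stationary probability of square E is 0.2857.

0.2857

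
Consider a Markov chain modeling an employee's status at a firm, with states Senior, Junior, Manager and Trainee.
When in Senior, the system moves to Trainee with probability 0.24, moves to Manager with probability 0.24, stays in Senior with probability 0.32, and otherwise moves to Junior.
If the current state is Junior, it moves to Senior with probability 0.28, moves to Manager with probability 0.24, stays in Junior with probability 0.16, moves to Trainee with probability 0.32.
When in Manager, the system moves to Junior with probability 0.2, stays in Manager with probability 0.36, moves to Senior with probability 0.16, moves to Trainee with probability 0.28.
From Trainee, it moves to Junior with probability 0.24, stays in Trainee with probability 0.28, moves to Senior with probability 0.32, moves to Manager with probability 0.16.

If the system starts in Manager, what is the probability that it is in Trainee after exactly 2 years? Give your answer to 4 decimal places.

0.2816

Propagate the distribution vector 2 years from Manager.
After 0 years: (0.0000, 0.0000, 1.0000, 0.0000)
After 1 year: (0.1600, 0.2000, 0.3600, 0.2800)
After 2 years: (0.2544, 0.2032, 0.2608, 0.2816)
P(in Trainee after 2 years) = 0.2816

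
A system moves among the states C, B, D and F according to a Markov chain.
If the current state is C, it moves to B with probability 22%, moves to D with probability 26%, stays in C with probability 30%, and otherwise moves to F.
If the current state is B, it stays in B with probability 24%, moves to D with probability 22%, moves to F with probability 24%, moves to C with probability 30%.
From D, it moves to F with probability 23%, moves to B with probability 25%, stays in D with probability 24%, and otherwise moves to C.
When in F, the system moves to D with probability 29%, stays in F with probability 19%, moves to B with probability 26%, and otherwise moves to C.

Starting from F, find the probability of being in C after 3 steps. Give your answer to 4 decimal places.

Propagate the distribution vector 3 steps from F.
After 0 steps: (0.0000, 0.0000, 0.0000, 1.0000)
After 1 step: (0.2600, 0.2600, 0.2900, 0.1900)
After 2 steps: (0.2866, 0.2415, 0.2495, 0.2224)
After 3 steps: (0.2861, 0.2412, 0.2520, 0.2207)
P(in C after 3 steps) = 0.2861

0.2861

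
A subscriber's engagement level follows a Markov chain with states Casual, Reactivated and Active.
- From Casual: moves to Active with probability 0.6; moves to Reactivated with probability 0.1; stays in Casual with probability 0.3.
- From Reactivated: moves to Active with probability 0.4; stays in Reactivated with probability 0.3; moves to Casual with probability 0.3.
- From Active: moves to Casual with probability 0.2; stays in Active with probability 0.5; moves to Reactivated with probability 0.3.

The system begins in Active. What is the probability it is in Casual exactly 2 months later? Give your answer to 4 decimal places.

0.2500

Sum over the intermediate state after 1 month:
P = P(Active→Casual)·P(Casual→Casual) + P(Active→Reactivated)·P(Reactivated→Casual) + P(Active→Active)·P(Active→Casual)
  = 0.2×0.3 + 0.3×0.3 + 0.5×0.2
  = 0.0600 + 0.0900 + 0.1000 = 0.2500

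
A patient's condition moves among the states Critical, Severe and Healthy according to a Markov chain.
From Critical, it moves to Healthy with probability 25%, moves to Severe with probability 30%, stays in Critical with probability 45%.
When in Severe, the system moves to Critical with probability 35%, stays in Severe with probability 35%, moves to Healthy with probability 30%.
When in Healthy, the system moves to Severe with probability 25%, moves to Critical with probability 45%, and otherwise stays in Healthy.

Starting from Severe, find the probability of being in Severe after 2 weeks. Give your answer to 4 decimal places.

Sum over the intermediate state after 1 week:
P = P(Severe→Critical)·P(Critical→Severe) + P(Severe→Severe)·P(Severe→Severe) + P(Severe→Healthy)·P(Healthy→Severe)
  = 0.35×0.3 + 0.35×0.35 + 0.3×0.25
  = 0.1050 + 0.1225 + 0.0750 = 0.3025

0.3025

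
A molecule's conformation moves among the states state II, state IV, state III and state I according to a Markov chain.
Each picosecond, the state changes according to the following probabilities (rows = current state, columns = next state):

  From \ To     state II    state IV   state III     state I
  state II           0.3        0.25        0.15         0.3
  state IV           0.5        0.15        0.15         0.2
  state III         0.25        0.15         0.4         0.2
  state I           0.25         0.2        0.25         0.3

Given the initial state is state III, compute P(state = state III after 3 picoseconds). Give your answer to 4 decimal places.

0.2420

Propagate the distribution vector 3 picoseconds from state III.
After 0 picoseconds: (0.0000, 0.0000, 1.0000, 0.0000)
After 1 picosecond: (0.2500, 0.1500, 0.4000, 0.2000)
After 2 picoseconds: (0.3000, 0.1850, 0.2700, 0.2450)
After 3 picoseconds: (0.3113, 0.1923, 0.2420, 0.2545)
P(in state III after 3 picoseconds) = 0.2420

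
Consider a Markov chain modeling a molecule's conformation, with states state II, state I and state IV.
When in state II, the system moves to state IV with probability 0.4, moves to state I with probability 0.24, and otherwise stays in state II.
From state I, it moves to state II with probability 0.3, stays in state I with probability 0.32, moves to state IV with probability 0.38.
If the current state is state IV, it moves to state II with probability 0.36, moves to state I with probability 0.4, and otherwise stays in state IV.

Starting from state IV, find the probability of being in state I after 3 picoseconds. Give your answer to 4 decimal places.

0.3214

Propagate the distribution vector 3 picoseconds from state IV.
After 0 picoseconds: (0.0000, 0.0000, 1.0000)
After 1 picosecond: (0.3600, 0.4000, 0.2400)
After 2 picoseconds: (0.3360, 0.3104, 0.3536)
After 3 picoseconds: (0.3414, 0.3214, 0.3372)
P(in state I after 3 picoseconds) = 0.3214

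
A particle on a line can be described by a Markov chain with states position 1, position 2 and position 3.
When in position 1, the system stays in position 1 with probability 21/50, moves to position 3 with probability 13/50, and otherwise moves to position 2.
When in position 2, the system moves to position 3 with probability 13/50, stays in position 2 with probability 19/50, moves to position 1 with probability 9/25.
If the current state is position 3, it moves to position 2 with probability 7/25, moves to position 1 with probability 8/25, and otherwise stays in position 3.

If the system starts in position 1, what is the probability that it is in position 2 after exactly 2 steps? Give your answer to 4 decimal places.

Sum over the intermediate state after 1 step:
P = P(position 1→position 1)·P(position 1→position 2) + P(position 1→position 2)·P(position 2→position 2) + P(position 1→position 3)·P(position 3→position 2)
  = 0.42×0.32 + 0.32×0.38 + 0.26×0.28
  = 0.1344 + 0.1216 + 0.0728 = 0.3288

0.3288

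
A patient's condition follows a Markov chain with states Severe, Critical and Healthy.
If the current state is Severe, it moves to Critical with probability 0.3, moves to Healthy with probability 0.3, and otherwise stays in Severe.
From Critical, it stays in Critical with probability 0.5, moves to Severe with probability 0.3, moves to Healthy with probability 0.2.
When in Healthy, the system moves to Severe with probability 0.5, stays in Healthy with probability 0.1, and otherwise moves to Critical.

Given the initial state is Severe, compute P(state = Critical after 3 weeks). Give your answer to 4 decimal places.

Propagate the distribution vector 3 weeks from Severe.
After 0 weeks: (1.0000, 0.0000, 0.0000)
After 1 week: (0.4000, 0.3000, 0.3000)
After 2 weeks: (0.4000, 0.3900, 0.2100)
After 3 weeks: (0.3820, 0.3990, 0.2190)
P(in Critical after 3 weeks) = 0.3990

0.3990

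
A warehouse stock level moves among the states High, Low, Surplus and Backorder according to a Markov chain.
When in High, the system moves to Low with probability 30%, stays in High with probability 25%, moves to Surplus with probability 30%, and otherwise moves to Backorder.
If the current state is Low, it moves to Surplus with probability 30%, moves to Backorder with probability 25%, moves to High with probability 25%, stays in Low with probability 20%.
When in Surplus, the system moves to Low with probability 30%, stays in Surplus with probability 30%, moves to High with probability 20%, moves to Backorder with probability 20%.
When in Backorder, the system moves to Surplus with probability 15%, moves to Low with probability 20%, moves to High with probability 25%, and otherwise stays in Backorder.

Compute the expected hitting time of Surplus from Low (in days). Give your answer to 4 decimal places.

3.8418

Let t(s) be the expected number of days to first reach Surplus from state s, with t(Surplus) = 0. Conditioning on the first day:
t(High) = 1 + 0.25·t(High) + 0.3·t(Low) + 0.15·t(Backorder)
t(Low) = 1 + 0.25·t(High) + 0.2·t(Low) + 0.25·t(Backorder)
t(Backorder) = 1 + 0.25·t(High) + 0.2·t(Low) + 0.4·t(Backorder)
Solving: t(High) = 3.7740, t(Low) = 3.8418, t(Backorder) = 4.5198.
Expected days from Low to Surplus: 3.8418.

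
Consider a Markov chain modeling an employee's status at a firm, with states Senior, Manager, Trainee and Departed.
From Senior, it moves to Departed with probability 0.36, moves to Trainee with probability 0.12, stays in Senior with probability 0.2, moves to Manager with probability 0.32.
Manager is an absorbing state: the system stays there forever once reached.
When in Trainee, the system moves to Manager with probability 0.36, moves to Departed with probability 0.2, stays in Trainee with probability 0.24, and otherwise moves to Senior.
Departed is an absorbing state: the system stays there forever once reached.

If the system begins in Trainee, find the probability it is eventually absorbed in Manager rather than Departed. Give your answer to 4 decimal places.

0.6027

Let h(s) be the probability of absorption at Manager starting from transient state s. Then h(Manager) = 1 and h(Departed) = 0. By first-step analysis:
h(Senior) = 0.2·h(Senior) + 0.32·1 + 0.12·h(Trainee) + 0.36·0
h(Trainee) = 0.2·h(Senior) + 0.36·1 + 0.24·h(Trainee) + 0.2·0
Solving: h(Senior) = 0.4904, h(Trainee) = 0.6027.
Starting from Trainee, the probability is 0.6027.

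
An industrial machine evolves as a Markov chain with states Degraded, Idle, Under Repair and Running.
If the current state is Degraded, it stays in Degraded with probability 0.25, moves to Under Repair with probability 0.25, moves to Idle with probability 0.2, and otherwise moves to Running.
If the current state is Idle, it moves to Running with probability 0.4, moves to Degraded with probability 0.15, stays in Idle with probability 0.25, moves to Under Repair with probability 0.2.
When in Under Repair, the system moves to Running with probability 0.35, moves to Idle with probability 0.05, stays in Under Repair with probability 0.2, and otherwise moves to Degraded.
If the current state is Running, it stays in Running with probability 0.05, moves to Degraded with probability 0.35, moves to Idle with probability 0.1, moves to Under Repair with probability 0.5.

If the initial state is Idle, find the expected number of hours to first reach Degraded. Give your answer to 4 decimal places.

3.5897

Let t(s) be the expected number of hours to first reach Degraded from state s, with t(Degraded) = 0. Conditioning on the first hour:
t(Idle) = 1 + 0.25·t(Idle) + 0.2·t(Under Repair) + 0.4·t(Running)
t(Under Repair) = 1 + 0.05·t(Idle) + 0.2·t(Under Repair) + 0.35·t(Running)
t(Running) = 1 + 0.1·t(Idle) + 0.5·t(Under Repair) + 0.05·t(Running)
Solving: t(Idle) = 3.5897, t(Under Repair) = 2.7285, t(Running) = 2.8665.
Expected hours from Idle to Degraded: 3.5897.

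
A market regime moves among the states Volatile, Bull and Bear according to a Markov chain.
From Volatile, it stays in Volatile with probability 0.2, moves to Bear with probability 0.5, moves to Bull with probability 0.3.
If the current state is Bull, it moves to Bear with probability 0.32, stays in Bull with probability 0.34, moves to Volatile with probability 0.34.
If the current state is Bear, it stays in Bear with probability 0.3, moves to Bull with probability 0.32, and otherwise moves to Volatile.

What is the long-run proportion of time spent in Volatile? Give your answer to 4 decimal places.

Let the stationary distribution be π with π = πP and π_1 + π_2 + π_3 = 1.
π_1 = 0.2·π_1 + 0.34·π_2 + 0.38·π_3
π_2 = 0.3·π_1 + 0.34·π_2 + 0.32·π_3
Solving with the normalization constraint gives π = (0.3112, 0.3202, 0.3686).
So the stationary probability of Volatile is 0.3112.

0.3112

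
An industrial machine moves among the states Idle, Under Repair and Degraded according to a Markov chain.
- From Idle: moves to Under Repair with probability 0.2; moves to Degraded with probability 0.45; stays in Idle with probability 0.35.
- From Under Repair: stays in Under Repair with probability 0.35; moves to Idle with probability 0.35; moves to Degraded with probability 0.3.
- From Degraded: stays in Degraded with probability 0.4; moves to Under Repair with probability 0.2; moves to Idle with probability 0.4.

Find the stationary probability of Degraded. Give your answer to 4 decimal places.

Let the stationary distribution be π with π = πP and π_1 + π_2 + π_3 = 1.
π_1 = 0.35·π_1 + 0.35·π_2 + 0.4·π_3
π_2 = 0.2·π_1 + 0.35·π_2 + 0.2·π_3
Solving with the normalization constraint gives π = (0.3697, 0.2353, 0.3950).
So the stationary probability of Degraded is 0.3950.

0.3950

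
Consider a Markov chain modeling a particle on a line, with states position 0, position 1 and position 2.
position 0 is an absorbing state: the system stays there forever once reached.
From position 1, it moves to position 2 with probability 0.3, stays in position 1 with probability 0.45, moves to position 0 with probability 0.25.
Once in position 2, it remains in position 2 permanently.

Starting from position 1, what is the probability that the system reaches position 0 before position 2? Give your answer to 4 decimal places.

0.4545

Let h(s) be the probability of absorption at position 0 starting from transient state s. Then h(position 0) = 1 and h(position 2) = 0. By first-step analysis:
h(position 1) = 0.25·1 + 0.45·h(position 1) + 0.3·0
Solving: h(position 1) = 0.4545.
Starting from position 1, the probability is 0.4545.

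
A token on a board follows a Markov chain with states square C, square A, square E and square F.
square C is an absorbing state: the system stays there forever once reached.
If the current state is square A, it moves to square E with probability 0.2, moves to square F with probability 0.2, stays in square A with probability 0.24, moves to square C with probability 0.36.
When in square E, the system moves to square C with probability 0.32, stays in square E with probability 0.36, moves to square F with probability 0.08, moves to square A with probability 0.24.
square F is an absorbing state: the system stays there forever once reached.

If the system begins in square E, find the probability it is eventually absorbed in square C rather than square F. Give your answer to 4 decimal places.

0.7518

Let h(s) be the probability of absorption at square C starting from transient state s. Then h(square C) = 1 and h(square F) = 0. By first-step analysis:
h(square A) = 0.36·1 + 0.24·h(square A) + 0.2·h(square E) + 0.2·0
h(square E) = 0.32·1 + 0.24·h(square A) + 0.36·h(square E) + 0.08·0
Solving: h(square A) = 0.6715, h(square E) = 0.7518.
Starting from square E, the probability is 0.7518.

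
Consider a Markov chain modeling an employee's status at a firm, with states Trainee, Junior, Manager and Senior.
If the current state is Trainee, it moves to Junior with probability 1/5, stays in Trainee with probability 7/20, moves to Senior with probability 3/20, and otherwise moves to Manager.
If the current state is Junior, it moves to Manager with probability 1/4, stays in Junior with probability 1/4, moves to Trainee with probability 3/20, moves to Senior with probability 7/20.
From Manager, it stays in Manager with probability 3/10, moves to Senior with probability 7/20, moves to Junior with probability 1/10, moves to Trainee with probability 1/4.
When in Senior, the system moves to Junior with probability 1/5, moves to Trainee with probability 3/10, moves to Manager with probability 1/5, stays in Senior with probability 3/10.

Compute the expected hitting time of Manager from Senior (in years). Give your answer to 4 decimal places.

4.1879

Let t(s) be the expected number of years to first reach Manager from state s, with t(Manager) = 0. Conditioning on the first year:
t(Trainee) = 1 + 0.35·t(Trainee) + 0.2·t(Junior) + 0.15·t(Senior)
t(Junior) = 1 + 0.15·t(Trainee) + 0.25·t(Junior) + 0.35·t(Senior)
t(Senior) = 1 + 0.3·t(Trainee) + 0.2·t(Junior) + 0.3·t(Senior)
Solving: t(Trainee) = 3.7471, t(Junior) = 4.0371, t(Senior) = 4.1879.
Expected years from Senior to Manager: 4.1879.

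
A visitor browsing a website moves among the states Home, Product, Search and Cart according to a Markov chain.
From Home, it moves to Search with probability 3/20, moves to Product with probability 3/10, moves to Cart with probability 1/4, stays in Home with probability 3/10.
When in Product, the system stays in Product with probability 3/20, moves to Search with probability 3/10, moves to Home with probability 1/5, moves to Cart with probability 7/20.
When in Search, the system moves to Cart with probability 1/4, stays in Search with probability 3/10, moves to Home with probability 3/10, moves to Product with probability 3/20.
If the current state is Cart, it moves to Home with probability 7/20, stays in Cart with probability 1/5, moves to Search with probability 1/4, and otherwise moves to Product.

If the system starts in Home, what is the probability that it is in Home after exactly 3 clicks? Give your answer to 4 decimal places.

0.2926

Propagate the distribution vector 3 clicks from Home.
After 0 clicks: (1.0000, 0.0000, 0.0000, 0.0000)
After 1 click: (0.3000, 0.3000, 0.1500, 0.2500)
After 2 clicks: (0.2825, 0.2075, 0.2425, 0.2675)
After 3 clicks: (0.2926, 0.2058, 0.2443, 0.2574)
P(in Home after 3 clicks) = 0.2926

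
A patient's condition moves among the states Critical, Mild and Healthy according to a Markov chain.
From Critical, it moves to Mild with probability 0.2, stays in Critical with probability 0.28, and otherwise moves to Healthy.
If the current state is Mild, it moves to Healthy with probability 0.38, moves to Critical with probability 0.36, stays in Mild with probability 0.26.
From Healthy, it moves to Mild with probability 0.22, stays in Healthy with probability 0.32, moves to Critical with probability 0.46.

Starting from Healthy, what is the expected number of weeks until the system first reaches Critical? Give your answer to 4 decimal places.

2.2879

Let t(s) be the expected number of weeks to first reach Critical from state s, with t(Critical) = 0. Conditioning on the first week:
t(Mild) = 1 + 0.26·t(Mild) + 0.38·t(Healthy)
t(Healthy) = 1 + 0.22·t(Mild) + 0.32·t(Healthy)
Solving: t(Mild) = 2.5262, t(Healthy) = 2.2879.
Expected weeks from Healthy to Critical: 2.2879.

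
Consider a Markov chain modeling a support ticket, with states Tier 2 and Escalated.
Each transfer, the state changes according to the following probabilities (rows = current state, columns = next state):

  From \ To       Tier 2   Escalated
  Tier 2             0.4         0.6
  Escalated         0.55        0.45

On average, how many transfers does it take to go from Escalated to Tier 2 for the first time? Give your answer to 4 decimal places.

1.8182

Let t(s) be the expected number of transfers to first reach Tier 2 from state s, with t(Tier 2) = 0. Conditioning on the first transfer:
t(Escalated) = 1 + 0.45·t(Escalated)
Solving: t(Escalated) = 1.8182.
Expected transfers from Escalated to Tier 2: 1.8182.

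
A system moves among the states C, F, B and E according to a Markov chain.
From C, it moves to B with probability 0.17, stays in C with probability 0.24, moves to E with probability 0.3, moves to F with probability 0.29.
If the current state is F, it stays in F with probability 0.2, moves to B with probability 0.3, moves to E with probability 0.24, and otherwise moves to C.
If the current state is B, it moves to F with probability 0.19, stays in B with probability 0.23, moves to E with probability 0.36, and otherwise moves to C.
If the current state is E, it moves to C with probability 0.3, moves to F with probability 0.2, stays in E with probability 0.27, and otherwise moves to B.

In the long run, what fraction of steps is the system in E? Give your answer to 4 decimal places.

0.2918

Let the stationary distribution be π with π = πP and π_1 + π_2 + π_3 + π_4 = 1.
π_1 = 0.24·π_1 + 0.26·π_2 + 0.22·π_3 + 0.3·π_4
π_2 = 0.29·π_1 + 0.2·π_2 + 0.19·π_3 + 0.2·π_4
π_3 = 0.17·π_1 + 0.3·π_2 + 0.23·π_3 + 0.23·π_4
Solving with the normalization constraint gives π = (0.2573, 0.2209, 0.2300, 0.2918).
So the stationary probability of E is 0.2918.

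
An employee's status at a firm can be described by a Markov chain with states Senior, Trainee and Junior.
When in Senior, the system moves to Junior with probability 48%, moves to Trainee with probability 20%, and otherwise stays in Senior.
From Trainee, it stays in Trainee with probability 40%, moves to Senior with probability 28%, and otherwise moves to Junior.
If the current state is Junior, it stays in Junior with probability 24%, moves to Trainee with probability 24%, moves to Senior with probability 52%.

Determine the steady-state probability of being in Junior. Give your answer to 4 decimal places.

Let the stationary distribution be π with π = πP and π_1 + π_2 + π_3 = 1.
π_1 = 0.32·π_1 + 0.28·π_2 + 0.52·π_3
π_2 = 0.2·π_1 + 0.4·π_2 + 0.24·π_3
Solving with the normalization constraint gives π = (0.3798, 0.2676, 0.3526).
So the stationary probability of Junior is 0.3526.

0.3526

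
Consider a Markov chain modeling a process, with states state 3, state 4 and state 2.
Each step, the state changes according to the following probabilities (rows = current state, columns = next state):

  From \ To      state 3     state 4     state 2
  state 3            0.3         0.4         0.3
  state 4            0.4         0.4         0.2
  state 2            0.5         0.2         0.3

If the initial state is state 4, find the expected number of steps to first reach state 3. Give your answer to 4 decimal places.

2.3684

Let t(s) be the expected number of steps to first reach state 3 from state s, with t(state 3) = 0. Conditioning on the first step:
t(state 4) = 1 + 0.4·t(state 4) + 0.2·t(state 2)
t(state 2) = 1 + 0.2·t(state 4) + 0.3·t(state 2)
Solving: t(state 4) = 2.3684, t(state 2) = 2.1053.
Expected steps from state 4 to state 3: 2.3684.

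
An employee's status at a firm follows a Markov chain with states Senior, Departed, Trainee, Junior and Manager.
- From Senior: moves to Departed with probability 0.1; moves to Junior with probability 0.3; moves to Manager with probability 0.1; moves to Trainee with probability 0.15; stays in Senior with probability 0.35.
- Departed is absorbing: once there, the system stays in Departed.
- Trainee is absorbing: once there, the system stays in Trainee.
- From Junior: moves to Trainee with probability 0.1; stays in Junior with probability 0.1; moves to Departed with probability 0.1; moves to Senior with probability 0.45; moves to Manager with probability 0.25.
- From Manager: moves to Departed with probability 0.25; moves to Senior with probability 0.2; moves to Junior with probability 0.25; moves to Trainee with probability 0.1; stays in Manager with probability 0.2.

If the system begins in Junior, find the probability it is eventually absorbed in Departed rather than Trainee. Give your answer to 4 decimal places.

Let h(s) be the probability of absorption at Departed starting from transient state s. Then h(Departed) = 1 and h(Trainee) = 0. By first-step analysis:
h(Senior) = 0.35·h(Senior) + 0.1·1 + 0.15·0 + 0.3·h(Junior) + 0.1·h(Manager)
h(Junior) = 0.45·h(Senior) + 0.1·1 + 0.1·0 + 0.1·h(Junior) + 0.25·h(Manager)
h(Manager) = 0.2·h(Senior) + 0.25·1 + 0.1·0 + 0.25·h(Junior) + 0.2·h(Manager)
Solving: h(Senior) = 0.4852, h(Junior) = 0.5193, h(Manager) = 0.5961.
Starting from Junior, the probability is 0.5193.

0.5193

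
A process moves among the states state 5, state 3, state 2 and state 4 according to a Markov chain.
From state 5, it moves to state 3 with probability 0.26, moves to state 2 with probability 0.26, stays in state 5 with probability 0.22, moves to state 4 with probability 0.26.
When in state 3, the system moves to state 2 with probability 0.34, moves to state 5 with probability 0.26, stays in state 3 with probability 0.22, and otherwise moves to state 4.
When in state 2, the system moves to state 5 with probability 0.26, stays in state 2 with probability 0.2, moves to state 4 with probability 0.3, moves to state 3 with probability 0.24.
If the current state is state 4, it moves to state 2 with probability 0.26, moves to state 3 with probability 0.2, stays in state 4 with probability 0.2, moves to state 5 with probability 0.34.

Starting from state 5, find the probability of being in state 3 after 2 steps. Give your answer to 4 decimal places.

Propagate the distribution vector 2 steps from state 5.
After 0 steps: (1.0000, 0.0000, 0.0000, 0.0000)
After 1 step: (0.2200, 0.2600, 0.2600, 0.2600)
After 2 steps: (0.2720, 0.2288, 0.2652, 0.2340)
P(in state 3 after 2 steps) = 0.2288

0.2288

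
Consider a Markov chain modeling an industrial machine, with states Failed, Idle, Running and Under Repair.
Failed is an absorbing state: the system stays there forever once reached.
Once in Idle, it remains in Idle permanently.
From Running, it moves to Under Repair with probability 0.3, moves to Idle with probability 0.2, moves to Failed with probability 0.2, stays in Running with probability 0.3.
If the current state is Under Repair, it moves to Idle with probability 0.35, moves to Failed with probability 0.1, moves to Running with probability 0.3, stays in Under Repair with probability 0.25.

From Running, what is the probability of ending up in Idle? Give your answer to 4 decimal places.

0.5862

Let h(s) be the probability of absorption at Idle starting from transient state s. Then h(Idle) = 1 and h(Failed) = 0. By first-step analysis:
h(Running) = 0.2·0 + 0.2·1 + 0.3·h(Running) + 0.3·h(Under Repair)
h(Under Repair) = 0.1·0 + 0.35·1 + 0.3·h(Running) + 0.25·h(Under Repair)
Solving: h(Running) = 0.5862, h(Under Repair) = 0.7011.
Starting from Running, the probability is 0.5862.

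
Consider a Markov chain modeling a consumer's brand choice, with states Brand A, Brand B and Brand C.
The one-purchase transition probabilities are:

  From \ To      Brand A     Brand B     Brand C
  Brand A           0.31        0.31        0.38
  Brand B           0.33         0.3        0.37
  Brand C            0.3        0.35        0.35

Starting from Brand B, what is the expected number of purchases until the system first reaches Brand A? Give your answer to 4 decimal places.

Let t(s) be the expected number of purchases to first reach Brand A from state s, with t(Brand A) = 0. Conditioning on the first purchase:
t(Brand B) = 1 + 0.3·t(Brand B) + 0.37·t(Brand C)
t(Brand C) = 1 + 0.35·t(Brand B) + 0.35·t(Brand C)
Solving: t(Brand B) = 3.1336, t(Brand C) = 3.2258.
Expected purchases from Brand B to Brand A: 3.1336.

3.1336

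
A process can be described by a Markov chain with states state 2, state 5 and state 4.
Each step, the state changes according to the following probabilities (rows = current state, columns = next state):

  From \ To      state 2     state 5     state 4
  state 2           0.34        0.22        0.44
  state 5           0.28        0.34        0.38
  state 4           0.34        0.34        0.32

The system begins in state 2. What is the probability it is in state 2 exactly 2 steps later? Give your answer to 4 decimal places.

0.3268

Sum over the intermediate state after 1 step:
P = P(state 2→state 2)·P(state 2→state 2) + P(state 2→state 5)·P(state 5→state 2) + P(state 2→state 4)·P(state 4→state 2)
  = 0.34×0.34 + 0.22×0.28 + 0.44×0.34
  = 0.1156 + 0.0616 + 0.1496 = 0.3268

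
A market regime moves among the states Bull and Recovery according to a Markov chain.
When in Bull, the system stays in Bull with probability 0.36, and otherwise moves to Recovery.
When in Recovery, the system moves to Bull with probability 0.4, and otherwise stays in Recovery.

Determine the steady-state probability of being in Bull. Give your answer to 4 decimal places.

Let the stationary distribution be π with π = πP and π_1 + π_2 = 1.
π_1 = 0.36·π_1 + 0.4·π_2
Solving with the normalization constraint gives π = (0.3846, 0.6154).
So the stationary probability of Bull is 0.3846.

0.3846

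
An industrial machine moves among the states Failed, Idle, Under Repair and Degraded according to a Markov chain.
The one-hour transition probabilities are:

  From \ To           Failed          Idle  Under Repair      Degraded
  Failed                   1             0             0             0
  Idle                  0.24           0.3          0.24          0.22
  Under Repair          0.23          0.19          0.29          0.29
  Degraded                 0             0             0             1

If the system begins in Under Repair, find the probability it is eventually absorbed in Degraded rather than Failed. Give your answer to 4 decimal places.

0.5423

Let h(s) be the probability of absorption at Degraded starting from transient state s. Then h(Degraded) = 1 and h(Failed) = 0. By first-step analysis:
h(Idle) = 0.24·0 + 0.3·h(Idle) + 0.24·h(Under Repair) + 0.22·1
h(Under Repair) = 0.23·0 + 0.19·h(Idle) + 0.29·h(Under Repair) + 0.29·1
Solving: h(Idle) = 0.5002, h(Under Repair) = 0.5423.
Starting from Under Repair, the probability is 0.5423.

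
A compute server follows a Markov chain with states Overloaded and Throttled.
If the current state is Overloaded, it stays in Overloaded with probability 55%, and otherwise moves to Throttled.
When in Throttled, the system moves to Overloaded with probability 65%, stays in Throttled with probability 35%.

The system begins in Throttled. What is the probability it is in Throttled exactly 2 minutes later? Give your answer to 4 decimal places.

0.4150

Sum over the intermediate state after 1 minute:
P = P(Throttled→Overloaded)·P(Overloaded→Throttled) + P(Throttled→Throttled)·P(Throttled→Throttled)
  = 0.65×0.45 + 0.35×0.35
  = 0.2925 + 0.1225 = 0.4150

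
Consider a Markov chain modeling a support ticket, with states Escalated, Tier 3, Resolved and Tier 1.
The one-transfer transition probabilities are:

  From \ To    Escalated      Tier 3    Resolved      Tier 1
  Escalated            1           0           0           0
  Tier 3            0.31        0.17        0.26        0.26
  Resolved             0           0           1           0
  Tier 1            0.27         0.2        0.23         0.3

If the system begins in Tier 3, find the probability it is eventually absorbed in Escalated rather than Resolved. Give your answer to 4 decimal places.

0.5429

Let h(s) be the probability of absorption at Escalated starting from transient state s. Then h(Escalated) = 1 and h(Resolved) = 0. By first-step analysis:
h(Tier 3) = 0.31·1 + 0.17·h(Tier 3) + 0.26·0 + 0.26·h(Tier 1)
h(Tier 1) = 0.27·1 + 0.2·h(Tier 3) + 0.23·0 + 0.3·h(Tier 1)
Solving: h(Tier 3) = 0.5429, h(Tier 1) = 0.5408.
Starting from Tier 3, the probability is 0.5429.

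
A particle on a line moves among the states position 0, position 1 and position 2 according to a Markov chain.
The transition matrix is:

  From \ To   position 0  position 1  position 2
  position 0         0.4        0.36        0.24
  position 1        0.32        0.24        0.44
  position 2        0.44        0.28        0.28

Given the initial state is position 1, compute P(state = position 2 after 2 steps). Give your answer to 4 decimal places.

Sum over the intermediate state after 1 step:
P = P(position 1→position 0)·P(position 0→position 2) + P(position 1→position 1)·P(position 1→position 2) + P(position 1→position 2)·P(position 2→position 2)
  = 0.32×0.24 + 0.24×0.44 + 0.44×0.28
  = 0.0768 + 0.1056 + 0.1232 = 0.3056

0.3056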